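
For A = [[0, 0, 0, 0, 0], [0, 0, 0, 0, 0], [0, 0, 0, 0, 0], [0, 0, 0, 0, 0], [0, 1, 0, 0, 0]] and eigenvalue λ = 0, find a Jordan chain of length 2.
We seek v_1 ∈ ker(A^2) \ ker(A), then set v_{i+1} = A v_i.

One such chain is v_1 = [[0, 1, 2, 0, 0]]^T, v_2 = [[0, 0, 0, 0, 1]]^T. Check: A v_2 = [[0, 0, 0, 0, 0]]^T = 0.

v_1 = [[0, 1, 2, 0, 0]]^T, v_2 = [[0, 0, 0, 0, 1]]^T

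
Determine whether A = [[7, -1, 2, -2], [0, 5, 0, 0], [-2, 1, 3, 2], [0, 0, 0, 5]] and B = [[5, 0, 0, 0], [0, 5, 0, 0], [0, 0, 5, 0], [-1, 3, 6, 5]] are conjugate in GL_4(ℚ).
Two matrices over a field are similar if and only if they have the same invariant factors.

Both A and B have characteristic polynomial (x - 5)^4 and minimal polynomial (x - 5)^2. Computing further, both have invariant factors x - 5, x - 5, (x - 5)^2. Hence A and B are similar.

Yes.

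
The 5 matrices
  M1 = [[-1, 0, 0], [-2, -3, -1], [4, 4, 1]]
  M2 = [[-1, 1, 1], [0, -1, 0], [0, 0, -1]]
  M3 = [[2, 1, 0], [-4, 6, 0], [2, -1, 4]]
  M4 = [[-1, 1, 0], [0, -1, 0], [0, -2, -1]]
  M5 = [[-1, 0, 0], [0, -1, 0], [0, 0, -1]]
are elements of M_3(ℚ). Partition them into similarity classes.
Characteristic polynomials: χ_{M1} = (x + 1)^3, χ_{M2} = (x + 1)^3, χ_{M3} = (x - 4)^3, χ_{M4} = (x + 1)^3, χ_{M5} = (x + 1)^3.

{M1, M2, M4}: invariant factors x + 1, (x + 1)^2.

{M3}: invariant factors x - 4, (x - 4)^2.

{M5}: invariant factors x + 1, x + 1, x + 1.

Matrices are similar if and only if their invariant-factor lists agree; the partition into similarity classes is {M1, M2, M4}, {M3}, {M5}.

3 classes: {M1, M2, M4}, {M3}, {M5}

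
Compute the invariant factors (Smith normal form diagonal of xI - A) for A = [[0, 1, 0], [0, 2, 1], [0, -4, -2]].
The Jordan structure of A has elementary divisors x^3. Arranging the block sizes at each eigenvalue in decreasing order and taking row products gives the invariant factors.

Invariant factors (smallest first, each dividing the next): x^3.

Check: the last factor x^3 is the minimal polynomial, and the product x^3 is the characteristic polynomial.

x^3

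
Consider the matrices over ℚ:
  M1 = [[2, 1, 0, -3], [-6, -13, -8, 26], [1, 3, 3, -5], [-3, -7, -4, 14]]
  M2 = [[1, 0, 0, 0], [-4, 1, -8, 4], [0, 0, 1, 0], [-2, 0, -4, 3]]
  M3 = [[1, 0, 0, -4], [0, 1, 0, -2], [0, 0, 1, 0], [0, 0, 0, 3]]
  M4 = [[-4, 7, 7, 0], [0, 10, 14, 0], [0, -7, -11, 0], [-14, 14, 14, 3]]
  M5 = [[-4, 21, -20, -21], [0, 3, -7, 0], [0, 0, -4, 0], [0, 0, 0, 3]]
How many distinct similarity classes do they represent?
4 classes: {M1}, {M2, M3}, {M4}, {M5}

Characteristic polynomials: χ_{M1} = (x - 3)(x - 1)^3, χ_{M2} = (x - 3)(x - 1)^3, χ_{M3} = (x - 3)(x - 1)^3, χ_{M4} = (x - 3)^2(x + 4)^2, χ_{M5} = (x - 3)^2(x + 4)^2.

{M1}: invariant factors x - 1, (x - 3)(x - 1)^2.

{M2, M3}: invariant factors x - 1, x - 1, (x - 3)(x - 1).

{M4}: invariant factors (x - 3)(x + 4), (x - 3)(x + 4).

{M5}: invariant factors x - 3, (x - 3)(x + 4)^2.

Matrices are similar if and only if their invariant-factor lists agree; the partition into similarity classes is {M1}, {M2, M3}, {M4}, {M5}.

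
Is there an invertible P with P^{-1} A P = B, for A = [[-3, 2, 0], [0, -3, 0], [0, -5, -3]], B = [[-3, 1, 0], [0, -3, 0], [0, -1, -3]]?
Two matrices over a field are similar if and only if they have the same invariant factors.

Both A and B have characteristic polynomial (x + 3)^3 and minimal polynomial (x + 3)^2. Computing further, both have invariant factors x + 3, (x + 3)^2. Hence A and B are similar.

Yes.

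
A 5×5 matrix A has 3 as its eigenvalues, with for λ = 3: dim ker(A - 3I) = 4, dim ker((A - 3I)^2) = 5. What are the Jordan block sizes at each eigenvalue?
λ = 3: successive nullity increments [4, 1] count blocks of size ≥ k; block sizes are [2, 1, 1, 1].

Jordan blocks: (3, 2), (3, 1), (3, 1), (3, 1)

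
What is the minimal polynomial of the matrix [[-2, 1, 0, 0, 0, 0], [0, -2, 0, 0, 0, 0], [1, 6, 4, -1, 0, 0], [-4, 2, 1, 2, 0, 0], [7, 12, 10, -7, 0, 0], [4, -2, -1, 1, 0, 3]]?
The characteristic polynomial factors as x(x - 3)^3(x + 2)^2. The minimal polynomial is ∏(x - λ)^{k_λ} where k_λ is the size of the largest Jordan block at λ.

For λ = -2: rank(A + 2I) = 5, and the largest Jordan block has size 2 (the smallest k with rank((A + 2I)^k) = rank((A + 2I)^(k+1))).
For λ = 0: rank(A) = 5, and the largest Jordan block has size 1 (the smallest k with rank(A^k) = rank(A^(k+1))).
For λ = 3: rank(A - 3I) = 4, and the largest Jordan block has size 2 (the smallest k with rank((A - 3I)^k) = rank((A - 3I)^(k+1))).

So m_A(x) = x(x - 3)^2(x + 2)^2.

m_A(x) = x(x - 3)^2(x + 2)^2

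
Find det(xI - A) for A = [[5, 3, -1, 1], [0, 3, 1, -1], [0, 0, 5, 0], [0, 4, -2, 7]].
xI - A = [[x - 5, -3, 1, -1], [0, x - 3, -1, 1], [0, 0, x - 5, 0], [0, -4, 2, x - 7]].

Expanding det(xI - A) along the first row:
det(xI - A) = + (x - 5)·det([[x - 3, -1, 1], [0, x - 5, 0], [-4, 2, x - 7]]) - (-3)·det([[0, -1, 1], [0, x - 5, 0], [0, 2, x - 7]]) + (1)·det([[0, x - 3, 1], [0, 0, 0], [0, -4, x - 7]]) - (-1)·det([[0, x - 3, -1], [0, 0, x - 5], [0, -4, 2]]).

Evaluating gives χ_A(x) = x^4 - 20x^3 + 150x^2 - 500x + 625 = (x - 5)^4.

χ_A(x) = (x - 5)^4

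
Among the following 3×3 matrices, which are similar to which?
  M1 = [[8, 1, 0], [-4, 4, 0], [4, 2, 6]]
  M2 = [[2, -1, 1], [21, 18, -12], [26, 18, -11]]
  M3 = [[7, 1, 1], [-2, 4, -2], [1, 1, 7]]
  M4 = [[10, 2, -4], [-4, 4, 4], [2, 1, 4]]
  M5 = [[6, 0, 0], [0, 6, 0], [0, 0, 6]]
Characteristic polynomials: χ_{M1} = (x - 6)^3, χ_{M2} = (x - 3)^3, χ_{M3} = (x - 6)^3, χ_{M4} = (x - 6)^3, χ_{M5} = (x - 6)^3.

{M1, M3, M4}: invariant factors x - 6, (x - 6)^2.

{M2}: invariant factors (x - 3)^3.

{M5}: invariant factors x - 6, x - 6, x - 6.

Matrices are similar if and only if their invariant-factor lists agree; the partition into similarity classes is {M1, M3, M4}, {M2}, {M5}.

3 classes: {M1, M3, M4}, {M2}, {M5}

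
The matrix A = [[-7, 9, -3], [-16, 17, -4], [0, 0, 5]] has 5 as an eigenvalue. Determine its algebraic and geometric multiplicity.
The characteristic polynomial is (x - 5)^3, so the factor x - 5 appears with exponent 3: the algebraic multiplicity is 3.

rank(A - 5I) = 1, so the eigenspace has dimension 3 - 1 = 2: the geometric multiplicity is 2.

Since 2 < 3, A is not diagonalizable.

algebraic multiplicity 3, geometric multiplicity 2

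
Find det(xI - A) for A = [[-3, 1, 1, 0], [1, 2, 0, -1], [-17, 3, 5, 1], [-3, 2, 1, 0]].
χ_A(x) = (x - 1)^4

xI - A = [[x + 3, -1, -1, 0], [-1, x - 2, 0, 1], [17, -3, x - 5, -1], [3, -2, -1, x]].

Expanding det(xI - A) along the first row:
det(xI - A) = + (x + 3)·det([[x - 2, 0, 1], [-3, x - 5, -1], [-2, -1, x]]) - (-1)·det([[-1, 0, 1], [17, x - 5, -1], [3, -1, x]]) + (-1)·det([[-1, x - 2, 1], [17, -3, -1], [3, -2, x]]) - (0)·det([[-1, x - 2, 0], [17, -3, x - 5], [3, -2, -1]]).

Evaluating gives χ_A(x) = x^4 - 4x^3 + 6x^2 - 4x + 1 = (x - 1)^4.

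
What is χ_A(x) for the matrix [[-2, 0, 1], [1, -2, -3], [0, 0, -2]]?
χ_A(x) = (x + 2)^3

xI - A = [[x + 2, 0, -1], [-1, x + 2, 3], [0, 0, x + 2]].

Expanding det(xI - A) along the first row:
det(xI - A) = + (x + 2)·det([[x + 2, 3], [0, x + 2]]) - (0)·det([[-1, 3], [0, x + 2]]) + (-1)·det([[-1, x + 2], [0, 0]]).

Evaluating gives χ_A(x) = x^3 + 6x^2 + 12x + 8 = (x + 2)^3.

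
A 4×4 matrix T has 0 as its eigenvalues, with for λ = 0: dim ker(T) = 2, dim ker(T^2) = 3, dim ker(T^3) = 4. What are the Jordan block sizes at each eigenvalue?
Jordan blocks: (0, 3), (0, 1)

λ = 0: successive nullity increments [2, 1, 1] count blocks of size ≥ k; block sizes are [3, 1].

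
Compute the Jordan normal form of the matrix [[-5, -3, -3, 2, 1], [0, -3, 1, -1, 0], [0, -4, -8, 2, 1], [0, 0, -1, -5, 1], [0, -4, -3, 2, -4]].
J = [[-5, 1, 0, 0, 0], [0, -5, 1, 0, 0], [0, 0, -5, 0, 0], [0, 0, 0, -5, 1], [0, 0, 0, 0, -5]]

The characteristic polynomial is det(xI - A) = (x + 5)^5, so the eigenvalues are -5 (algebraic multiplicity 5).

For λ = -5: rank(A + 5I) = 3, rank((A + 5I)^2) = 1, rank((A + 5I)^3) = 0. The eigenspace has dimension 5 - 3 = 2, so there are 2 Jordan blocks; the rank sequence gives block sizes [3, 2].

Assembling the blocks gives the Jordan form J above.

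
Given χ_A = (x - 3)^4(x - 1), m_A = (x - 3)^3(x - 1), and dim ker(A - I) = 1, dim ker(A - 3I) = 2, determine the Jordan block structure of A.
Jordan blocks: (1, 1), (3, 3), (3, 1)

λ = 1: algebraic multiplicity 1 (exponent in χ_A), largest block size 1 (exponent in m_A), 1 block (geometric multiplicity). This forces block sizes [1].
λ = 3: algebraic multiplicity 4 (exponent in χ_A), largest block size 3 (exponent in m_A), 2 blocks (geometric multiplicity). These force block sizes [3, 1].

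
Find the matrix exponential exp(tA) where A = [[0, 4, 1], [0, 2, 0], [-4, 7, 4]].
A has Jordan form J = [[2, 1, 0], [0, 2, 1], [0, 0, 2]] with A = PJP^{-1}, so e^{tA} = P e^{tJ} P^{-1}.

For a Jordan block J_k(λ), e^{tJ_k(λ)} = e^{λt} · (I + tN + t^2 N^2/2! + ... + t^{k-1} N^{k-1}/(k-1)!) where N is the nilpotent superdiagonal part.

Assembling the blocks and conjugating back gives the entries of e^{tA} as shown above.

e^{tA} = [[(1 - 2*t)*e^{2*t}, t*(8 - t)*e^{2*t}/2, t*e^{2*t}], [0, e^{2*t}, 0], [-4*t*e^{2*t}, t*(7 - t)*e^{2*t}, (2*t + 1)*e^{2*t}]]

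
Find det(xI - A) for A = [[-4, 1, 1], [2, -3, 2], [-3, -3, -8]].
xI - A = [[x + 4, -1, -1], [-2, x + 3, -2], [3, 3, x + 8]].

Expanding det(xI - A) along the first row:
det(xI - A) = + (x + 4)·det([[x + 3, -2], [3, x + 8]]) - (-1)·det([[-2, -2], [3, x + 8]]) + (-1)·det([[-2, x + 3], [3, 3]]).

Evaluating gives χ_A(x) = x^3 + 15x^2 + 75x + 125 = (x + 5)^3.

χ_A(x) = (x + 5)^3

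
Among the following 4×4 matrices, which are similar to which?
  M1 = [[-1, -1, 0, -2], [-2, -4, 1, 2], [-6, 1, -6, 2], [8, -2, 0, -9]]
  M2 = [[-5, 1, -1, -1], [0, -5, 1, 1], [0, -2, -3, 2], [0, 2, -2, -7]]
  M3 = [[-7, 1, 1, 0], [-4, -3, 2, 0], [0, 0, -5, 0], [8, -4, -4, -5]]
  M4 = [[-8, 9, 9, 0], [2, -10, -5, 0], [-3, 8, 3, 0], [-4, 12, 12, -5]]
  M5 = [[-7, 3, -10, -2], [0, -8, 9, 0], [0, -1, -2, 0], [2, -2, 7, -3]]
2 classes: {M1, M2, M4, M5}, {M3}

Characteristic polynomials: χ_{M1} = (x + 5)^4, χ_{M2} = (x + 5)^4, χ_{M3} = (x + 5)^4, χ_{M4} = (x + 5)^4, χ_{M5} = (x + 5)^4.

{M1, M2, M4, M5}: invariant factors x + 5, (x + 5)^3.

{M3}: invariant factors x + 5, x + 5, (x + 5)^2.

Matrices are similar if and only if their invariant-factor lists agree; the partition into similarity classes is {M1, M2, M4, M5}, {M3}.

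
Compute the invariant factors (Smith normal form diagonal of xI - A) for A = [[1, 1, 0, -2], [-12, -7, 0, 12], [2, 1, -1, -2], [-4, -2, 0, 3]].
The Jordan structure of A has elementary divisors (x + 1)^2, (x + 1), (x + 1). Arranging the block sizes at each eigenvalue in decreasing order and taking row products gives the invariant factors.

Invariant factors (smallest first, each dividing the next): x + 1, x + 1, (x + 1)^2.

Check: the last factor (x + 1)^2 is the minimal polynomial, and the product (x + 1)^4 is the characteristic polynomial.

x + 1, x + 1, (x + 1)^2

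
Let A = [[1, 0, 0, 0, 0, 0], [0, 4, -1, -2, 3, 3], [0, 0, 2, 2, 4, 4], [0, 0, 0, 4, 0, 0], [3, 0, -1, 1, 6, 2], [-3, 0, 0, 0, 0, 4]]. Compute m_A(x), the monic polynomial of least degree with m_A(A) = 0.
m_A(x) = (x - 4)^3(x - 1)

The characteristic polynomial factors as (x - 4)^5(x - 1). The minimal polynomial is ∏(x - λ)^{k_λ} where k_λ is the size of the largest Jordan block at λ.

For λ = 1: rank(A - I) = 5, and the largest Jordan block has size 1 (the smallest k with rank((A - I)^k) = rank((A - I)^(k+1))).
For λ = 4: rank(A - 4I) = 3, and the largest Jordan block has size 3 (the smallest k with rank((A - 4I)^k) = rank((A - 4I)^(k+1))).

So m_A(x) = (x - 4)^3(x - 1).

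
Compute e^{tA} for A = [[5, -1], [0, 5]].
e^{tA} = [[e^{5*t}, -t*e^{5*t}], [0, e^{5*t}]]

A has Jordan form J = [[5, 1], [0, 5]] with A = PJP^{-1}, so e^{tA} = P e^{tJ} P^{-1}.

For a Jordan block J_k(λ), e^{tJ_k(λ)} = e^{λt} · (I + tN + t^2 N^2/2! + ... + t^{k-1} N^{k-1}/(k-1)!) where N is the nilpotent superdiagonal part.

Assembling the blocks and conjugating back gives the entries of e^{tA} as shown above.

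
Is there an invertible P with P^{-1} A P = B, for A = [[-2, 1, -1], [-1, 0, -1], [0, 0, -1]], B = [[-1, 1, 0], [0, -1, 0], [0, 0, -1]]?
Two matrices over a field are similar if and only if they have the same invariant factors.

Both A and B have characteristic polynomial (x + 1)^3 and minimal polynomial (x + 1)^2. Computing further, both have invariant factors x + 1, (x + 1)^2. Hence A and B are similar.

Yes.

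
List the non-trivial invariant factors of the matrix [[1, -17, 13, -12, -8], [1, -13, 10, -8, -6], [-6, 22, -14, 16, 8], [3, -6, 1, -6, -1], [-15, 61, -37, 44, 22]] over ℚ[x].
The Jordan structure of A has elementary divisors (x + 2)^3, (x + 2)^2. Arranging the block sizes at each eigenvalue in decreasing order and taking row products gives the invariant factors.

Invariant factors (smallest first, each dividing the next): (x + 2)^2, (x + 2)^3.

Check: the last factor (x + 2)^3 is the minimal polynomial, and the product (x + 2)^5 is the characteristic polynomial.

(x + 2)^2, (x + 2)^3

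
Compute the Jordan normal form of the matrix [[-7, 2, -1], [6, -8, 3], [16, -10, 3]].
The characteristic polynomial is det(xI - A) = (x + 2)(x + 5)^2, so the eigenvalues are -5 (algebraic multiplicity 2), -2 (algebraic multiplicity 1).

For λ = -5: rank(A + 5I) = 2, rank((A + 5I)^2) = 1. The eigenspace has dimension 3 - 2 = 1, so there is 1 Jordan block; the rank sequence gives block sizes [2].

For λ = -2: algebraic multiplicity 1 gives one 1×1 block.

Assembling the blocks gives the Jordan form J above.

J = [[-5, 1, 0], [0, -5, 0], [0, 0, -2]]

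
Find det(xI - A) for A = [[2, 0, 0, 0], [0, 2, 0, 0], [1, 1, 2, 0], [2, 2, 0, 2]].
χ_A(x) = (x - 2)^4

xI - A = [[x - 2, 0, 0, 0], [0, x - 2, 0, 0], [-1, -1, x - 2, 0], [-2, -2, 0, x - 2]].

Expanding det(xI - A) along the first row:
det(xI - A) = + (x - 2)·det([[x - 2, 0, 0], [-1, x - 2, 0], [-2, 0, x - 2]]) - (0)·det([[0, 0, 0], [-1, x - 2, 0], [-2, 0, x - 2]]) + (0)·det([[0, x - 2, 0], [-1, -1, 0], [-2, -2, x - 2]]) - (0)·det([[0, x - 2, 0], [-1, -1, x - 2], [-2, -2, 0]]).

Evaluating gives χ_A(x) = x^4 - 8x^3 + 24x^2 - 32x + 16 = (x - 2)^4.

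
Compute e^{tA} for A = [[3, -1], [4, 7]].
e^{tA} = [[(1 - 2*t)*e^{5*t}, -t*e^{5*t}], [4*t*e^{5*t}, (2*t + 1)*e^{5*t}]]

A has Jordan form J = [[5, 1], [0, 5]] with A = PJP^{-1}, so e^{tA} = P e^{tJ} P^{-1}.

For a Jordan block J_k(λ), e^{tJ_k(λ)} = e^{λt} · (I + tN + t^2 N^2/2! + ... + t^{k-1} N^{k-1}/(k-1)!) where N is the nilpotent superdiagonal part.

Assembling the blocks and conjugating back gives the entries of e^{tA} as shown above.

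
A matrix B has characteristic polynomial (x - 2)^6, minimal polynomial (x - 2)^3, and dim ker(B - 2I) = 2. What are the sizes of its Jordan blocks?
Jordan blocks: (2, 3), (2, 3)

λ = 2: algebraic multiplicity 6 (exponent in χ_B), largest block size 3 (exponent in m_B), 2 blocks (geometric multiplicity). These force block sizes [3, 3].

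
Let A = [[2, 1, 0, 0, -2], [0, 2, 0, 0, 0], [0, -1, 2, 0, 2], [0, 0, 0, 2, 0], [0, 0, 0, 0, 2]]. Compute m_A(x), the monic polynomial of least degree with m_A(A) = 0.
m_A(x) = (x - 2)^2

The characteristic polynomial factors as (x - 2)^5. The minimal polynomial is ∏(x - λ)^{k_λ} where k_λ is the size of the largest Jordan block at λ.

For λ = 2: rank(A - 2I) = 1, and the largest Jordan block has size 2 (the smallest k with rank((A - 2I)^k) = rank((A - 2I)^(k+1))).

So m_A(x) = (x - 2)^2.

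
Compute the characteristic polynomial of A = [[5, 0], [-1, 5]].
χ_A(x) = (x - 5)^2

xI - A = [[x - 5, 0], [1, x - 5]].

Expanding det(xI - A) along the first row:
det(xI - A) = + (x - 5)·det([[x - 5]]) - (0)·det([[1]]).

Evaluating gives χ_A(x) = x^2 - 10x + 25 = (x - 5)^2.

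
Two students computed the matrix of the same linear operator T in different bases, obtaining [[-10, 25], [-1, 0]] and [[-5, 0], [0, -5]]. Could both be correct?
Both have characteristic polynomial (x + 5)^2, but the minimal polynomial of A is (x + 5)^2 while the minimal polynomial of B is x + 5. The minimal polynomial is a similarity invariant, so A and B are not similar.

No.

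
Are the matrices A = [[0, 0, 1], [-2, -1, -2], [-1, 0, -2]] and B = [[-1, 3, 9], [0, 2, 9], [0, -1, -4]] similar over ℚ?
Two matrices over a field are similar if and only if they have the same invariant factors.

Both A and B have characteristic polynomial (x + 1)^3 and minimal polynomial (x + 1)^2. Computing further, both have invariant factors x + 1, (x + 1)^2. Hence A and B are similar.

Yes.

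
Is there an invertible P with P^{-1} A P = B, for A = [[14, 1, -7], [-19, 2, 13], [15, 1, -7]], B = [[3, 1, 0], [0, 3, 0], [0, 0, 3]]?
Both have characteristic polynomial (x - 3)^3, but the minimal polynomial of A is (x - 3)^3 while the minimal polynomial of B is (x - 3)^2. The minimal polynomial is a similarity invariant, so A and B are not similar.

No.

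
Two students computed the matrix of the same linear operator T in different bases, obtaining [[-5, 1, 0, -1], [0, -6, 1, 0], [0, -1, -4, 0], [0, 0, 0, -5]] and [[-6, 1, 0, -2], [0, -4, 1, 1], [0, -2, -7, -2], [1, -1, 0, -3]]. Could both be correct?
Yes.

Two matrices over a field are similar if and only if they have the same invariant factors.

Both A and B have characteristic polynomial (x + 5)^4 and minimal polynomial (x + 5)^3. Computing further, both have invariant factors x + 5, (x + 5)^3. Hence A and B are similar.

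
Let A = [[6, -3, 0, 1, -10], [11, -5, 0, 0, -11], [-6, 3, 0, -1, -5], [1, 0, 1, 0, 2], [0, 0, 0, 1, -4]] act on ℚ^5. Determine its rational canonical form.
The invariant factors of A (the non-unit diagonal entries of the Smith normal form of xI - A over ℚ[x]) are x^2 - x + 3, (x + 5)(x^2 - x + 3), each dividing the next. The characteristic polynomial is their product, (x + 5)(x^2 - x + 3)^2.

The rational canonical form is the block-diagonal matrix of companion matrices C(f_i):
R = [[0, -3, 0, 0, 0], [1, 1, 0, 0, 0], [0, 0, 0, 0, -15], [0, 0, 1, 0, 2], [0, 0, 0, 1, -4]].

Note the characteristic polynomial does not split into linear factors over ℚ, so A has no Jordan form over ℚ; the rational canonical form exists over any field.

R = [[0, -3, 0, 0, 0], [1, 1, 0, 0, 0], [0, 0, 0, 0, -15], [0, 0, 1, 0, 2], [0, 0, 0, 1, -4]]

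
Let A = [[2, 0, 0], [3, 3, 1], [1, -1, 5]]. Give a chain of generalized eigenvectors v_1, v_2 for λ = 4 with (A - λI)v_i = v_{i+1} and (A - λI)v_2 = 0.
We seek v_1 ∈ ker((A - 4I)^2) \ ker(A - 4I), then set v_{i+1} = (A - 4I) v_i.

One such chain is v_1 = [[0, 0, 1]]^T, v_2 = [[0, 1, 1]]^T. Check: (A - 4I) v_2 = [[0, 0, 0]]^T = 0.

v_1 = [[0, 0, 1]]^T, v_2 = [[0, 1, 1]]^T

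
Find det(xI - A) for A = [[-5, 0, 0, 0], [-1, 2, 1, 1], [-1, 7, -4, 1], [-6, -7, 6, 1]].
χ_A(x) = (x - 2)^2(x + 5)^2

xI - A = [[x + 5, 0, 0, 0], [1, x - 2, -1, -1], [1, -7, x + 4, -1], [6, 7, -6, x - 1]].

Expanding det(xI - A) along the first row:
det(xI - A) = + (x + 5)·det([[x - 2, -1, -1], [-7, x + 4, -1], [7, -6, x - 1]]) - (0)·det([[1, -1, -1], [1, x + 4, -1], [6, -6, x - 1]]) + (0)·det([[1, x - 2, -1], [1, -7, -1], [6, 7, x - 1]]) - (0)·det([[1, x - 2, -1], [1, -7, x + 4], [6, 7, -6]]).

Evaluating gives χ_A(x) = x^4 + 6x^3 - 11x^2 - 60x + 100 = (x - 2)^2(x + 5)^2.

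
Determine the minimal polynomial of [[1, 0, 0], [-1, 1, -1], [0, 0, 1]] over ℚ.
m_A(x) = (x - 1)^2

The characteristic polynomial factors as (x - 1)^3. The minimal polynomial is ∏(x - λ)^{k_λ} where k_λ is the size of the largest Jordan block at λ.

For λ = 1: rank(A - I) = 1, and the largest Jordan block has size 2 (the smallest k with rank((A - I)^k) = rank((A - I)^(k+1))).

So m_A(x) = (x - 1)^2.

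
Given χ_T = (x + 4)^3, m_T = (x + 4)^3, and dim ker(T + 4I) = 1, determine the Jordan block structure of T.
λ = -4: algebraic multiplicity 3 (exponent in χ_T), largest block size 3 (exponent in m_T), 1 block (geometric multiplicity). This forces block sizes [3].

Jordan blocks: (-4, 3)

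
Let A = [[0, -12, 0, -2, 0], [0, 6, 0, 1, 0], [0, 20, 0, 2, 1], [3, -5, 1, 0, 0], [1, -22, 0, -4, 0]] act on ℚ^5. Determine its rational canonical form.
R = [[0, 0, 0, 0, 0], [1, 0, 0, 0, 0], [0, 1, 0, 0, 4], [0, 0, 1, 0, -9], [0, 0, 0, 1, 6]]

The invariant factors of A (the non-unit diagonal entries of the Smith normal form of xI - A over ℚ[x]) are x^2(x - 4)(x - 1)^2, each dividing the next. The characteristic polynomial is their product, x^2(x - 4)(x - 1)^2.

The rational canonical form is the block-diagonal matrix of companion matrices C(f_i):
R = [[0, 0, 0, 0, 0], [1, 0, 0, 0, 0], [0, 1, 0, 0, 4], [0, 0, 1, 0, -9], [0, 0, 0, 1, 6]].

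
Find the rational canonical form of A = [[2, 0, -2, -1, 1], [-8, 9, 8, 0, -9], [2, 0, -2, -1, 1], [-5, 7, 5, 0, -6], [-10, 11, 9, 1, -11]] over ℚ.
The invariant factors of A (the non-unit diagonal entries of the Smith normal form of xI - A over ℚ[x]) are x(x^2 + x + 3)^2, each dividing the next. The characteristic polynomial is their product, x(x^2 + x + 3)^2.

The rational canonical form is the block-diagonal matrix of companion matrices C(f_i):
R = [[0, 0, 0, 0, 0], [1, 0, 0, 0, -9], [0, 1, 0, 0, -6], [0, 0, 1, 0, -7], [0, 0, 0, 1, -2]].

Note the characteristic polynomial does not split into linear factors over ℚ, so A has no Jordan form over ℚ; the rational canonical form exists over any field.

R = [[0, 0, 0, 0, 0], [1, 0, 0, 0, -9], [0, 1, 0, 0, -6], [0, 0, 1, 0, -7], [0, 0, 0, 1, -2]]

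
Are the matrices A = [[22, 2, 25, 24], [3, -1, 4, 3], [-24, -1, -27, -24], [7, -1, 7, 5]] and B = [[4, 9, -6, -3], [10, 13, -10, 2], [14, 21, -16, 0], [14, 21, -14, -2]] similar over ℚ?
Both have characteristic polynomial (x - 5)(x + 2)^3, but the minimal polynomial of A is (x - 5)(x + 2)^3 while the minimal polynomial of B is (x - 5)(x + 2)^2. The minimal polynomial is a similarity invariant, so A and B are not similar.

No.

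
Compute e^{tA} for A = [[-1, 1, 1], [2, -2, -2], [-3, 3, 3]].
e^{tA} = [[1 - t, t, t], [2*t, 1 - 2*t, -2*t], [-3*t, 3*t, 3*t + 1]]

A has Jordan form J = [[0, 1, 0], [0, 0, 0], [0, 0, 0]] with A = PJP^{-1}, so e^{tA} = P e^{tJ} P^{-1}.

For a Jordan block J_k(λ), e^{tJ_k(λ)} = e^{λt} · (I + tN + t^2 N^2/2! + ... + t^{k-1} N^{k-1}/(k-1)!) where N is the nilpotent superdiagonal part.

Assembling the blocks and conjugating back gives the entries of e^{tA} as shown above.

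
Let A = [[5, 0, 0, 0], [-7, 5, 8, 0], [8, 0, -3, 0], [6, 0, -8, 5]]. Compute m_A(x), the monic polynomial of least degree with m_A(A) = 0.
m_A(x) = (x - 5)^2(x + 3)

The characteristic polynomial factors as (x - 5)^3(x + 3). The minimal polynomial is ∏(x - λ)^{k_λ} where k_λ is the size of the largest Jordan block at λ.

For λ = -3: rank(A + 3I) = 3, and the largest Jordan block has size 1 (the smallest k with rank((A + 3I)^k) = rank((A + 3I)^(k+1))).
For λ = 5: rank(A - 5I) = 2, and the largest Jordan block has size 2 (the smallest k with rank((A - 5I)^k) = rank((A - 5I)^(k+1))).

So m_A(x) = (x - 5)^2(x + 3).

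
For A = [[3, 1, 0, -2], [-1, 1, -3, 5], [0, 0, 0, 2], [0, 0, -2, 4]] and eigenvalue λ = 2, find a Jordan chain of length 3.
v_1 = [[4, 2, 5, 4]]^T, v_2 = [[-2, -1, -2, -2]]^T, v_3 = [[1, -1, 0, 0]]^T

We seek v_1 ∈ ker((A - 2I)^3) \ ker((A - 2I)^2), then set v_{i+1} = (A - 2I) v_i.

One such chain is v_1 = [[4, 2, 5, 4]]^T, v_2 = [[-2, -1, -2, -2]]^T, v_3 = [[1, -1, 0, 0]]^T. Check: (A - 2I) v_3 = [[0, 0, 0, 0]]^T = 0.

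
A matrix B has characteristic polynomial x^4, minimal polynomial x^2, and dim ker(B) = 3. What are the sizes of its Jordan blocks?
λ = 0: algebraic multiplicity 4 (exponent in χ_B), largest block size 2 (exponent in m_B), 3 blocks (geometric multiplicity). These force block sizes [2, 1, 1].

Jordan blocks: (0, 2), (0, 1), (0, 1)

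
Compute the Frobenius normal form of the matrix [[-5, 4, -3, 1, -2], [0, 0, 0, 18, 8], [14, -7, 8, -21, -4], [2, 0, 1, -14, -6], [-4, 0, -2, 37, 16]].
R = [[1, 0, 0, 0, 0], [0, 0, 0, 0, 0], [0, 1, 0, 0, 2], [0, 0, 1, 0, -5], [0, 0, 0, 1, 4]]

The invariant factors of A (the non-unit diagonal entries of the Smith normal form of xI - A over ℚ[x]) are x - 1, x(x - 2)(x - 1)^2, each dividing the next. The characteristic polynomial is their product, x(x - 2)(x - 1)^3.

The rational canonical form is the block-diagonal matrix of companion matrices C(f_i):
R = [[1, 0, 0, 0, 0], [0, 0, 0, 0, 0], [0, 1, 0, 0, 2], [0, 0, 1, 0, -5], [0, 0, 0, 1, 4]].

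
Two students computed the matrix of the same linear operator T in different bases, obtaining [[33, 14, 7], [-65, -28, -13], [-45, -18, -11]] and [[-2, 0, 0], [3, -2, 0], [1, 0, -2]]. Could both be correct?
Two matrices over a field are similar if and only if they have the same invariant factors.

Both A and B have characteristic polynomial (x + 2)^3 and minimal polynomial (x + 2)^2. Computing further, both have invariant factors x + 2, (x + 2)^2. Hence A and B are similar.

Yes.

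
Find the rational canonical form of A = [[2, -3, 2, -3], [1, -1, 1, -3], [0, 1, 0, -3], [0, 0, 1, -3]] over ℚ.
R = [[0, 0, 0, 0], [1, 0, 0, 0], [0, 1, 0, 0], [0, 0, 1, -2]]

The invariant factors of A (the non-unit diagonal entries of the Smith normal form of xI - A over ℚ[x]) are x^3(x + 2), each dividing the next. The characteristic polynomial is their product, x^3(x + 2).

The rational canonical form is the block-diagonal matrix of companion matrices C(f_i):
R = [[0, 0, 0, 0], [1, 0, 0, 0], [0, 1, 0, 0], [0, 0, 1, -2]].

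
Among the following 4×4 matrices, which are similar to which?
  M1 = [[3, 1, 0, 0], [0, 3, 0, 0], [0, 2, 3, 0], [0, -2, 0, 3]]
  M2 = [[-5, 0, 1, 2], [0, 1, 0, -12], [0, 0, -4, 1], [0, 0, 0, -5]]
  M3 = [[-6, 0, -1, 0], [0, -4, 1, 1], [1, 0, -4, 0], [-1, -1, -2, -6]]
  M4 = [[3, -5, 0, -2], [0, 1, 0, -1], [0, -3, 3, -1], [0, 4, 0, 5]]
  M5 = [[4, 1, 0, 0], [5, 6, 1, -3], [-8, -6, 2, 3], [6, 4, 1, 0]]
Characteristic polynomials: χ_{M1} = (x - 3)^4, χ_{M2} = (x - 1)(x + 4)(x + 5)^2, χ_{M3} = (x + 5)^4, χ_{M4} = (x - 3)^4, χ_{M5} = (x - 3)^4.

{M1}: invariant factors x - 3, x - 3, (x - 3)^2.

{M2}: invariant factors (x - 1)(x + 4)(x + 5)^2.

{M3}: invariant factors (x + 5)^2, (x + 5)^2.

{M4, M5}: invariant factors x - 3, (x - 3)^3.

Matrices are similar if and only if their invariant-factor lists agree; the partition into similarity classes is {M1}, {M2}, {M3}, {M4, M5}.

4 classes: {M1}, {M2}, {M3}, {M4, M5}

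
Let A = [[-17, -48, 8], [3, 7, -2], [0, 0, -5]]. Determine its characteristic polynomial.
χ_A(x) = (x + 5)^3

xI - A = [[x + 17, 48, -8], [-3, x - 7, 2], [0, 0, x + 5]].

Expanding det(xI - A) along the first row:
det(xI - A) = + (x + 17)·det([[x - 7, 2], [0, x + 5]]) - (48)·det([[-3, 2], [0, x + 5]]) + (-8)·det([[-3, x - 7], [0, 0]]).

Evaluating gives χ_A(x) = x^3 + 15x^2 + 75x + 125 = (x + 5)^3.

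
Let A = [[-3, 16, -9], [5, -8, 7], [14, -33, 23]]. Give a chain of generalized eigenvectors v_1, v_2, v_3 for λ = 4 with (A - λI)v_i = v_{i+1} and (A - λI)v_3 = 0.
We seek v_1 ∈ ker((A - 4I)^3) \ ker((A - 4I)^2), then set v_{i+1} = (A - 4I) v_i.

One such chain is v_1 = [[-1, 0, 1]]^T, v_2 = [[-2, 2, 5]]^T, v_3 = [[1, 1, 1]]^T. Check: (A - 4I) v_3 = [[0, 0, 0]]^T = 0.

v_1 = [[-1, 0, 1]]^T, v_2 = [[-2, 2, 5]]^T, v_3 = [[1, 1, 1]]^T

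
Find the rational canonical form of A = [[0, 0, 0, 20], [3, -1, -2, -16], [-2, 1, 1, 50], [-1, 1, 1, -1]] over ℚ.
The invariant factors of A (the non-unit diagonal entries of the Smith normal form of xI - A over ℚ[x]) are (x - 1)(x + 5)(x^2 - 3x + 4), each dividing the next. The characteristic polynomial is their product, (x - 1)(x + 5)(x^2 - 3x + 4).

The rational canonical form is the block-diagonal matrix of companion matrices C(f_i):
R = [[0, 0, 0, 20], [1, 0, 0, -31], [0, 1, 0, 13], [0, 0, 1, -1]].

Note the characteristic polynomial does not split into linear factors over ℚ, so A has no Jordan form over ℚ; the rational canonical form exists over any field.

R = [[0, 0, 0, 20], [1, 0, 0, -31], [0, 1, 0, 13], [0, 0, 1, -1]]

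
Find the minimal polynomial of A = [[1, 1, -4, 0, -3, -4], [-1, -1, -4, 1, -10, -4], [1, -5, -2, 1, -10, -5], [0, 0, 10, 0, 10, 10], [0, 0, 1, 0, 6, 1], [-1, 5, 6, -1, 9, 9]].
The characteristic polynomial factors as x^3(x - 5)^2(x - 3). The minimal polynomial is ∏(x - λ)^{k_λ} where k_λ is the size of the largest Jordan block at λ.

For λ = 0: rank(A) = 5, and the largest Jordan block has size 3 (the smallest k with rank(A^k) = rank(A^(k+1))).
For λ = 3: rank(A - 3I) = 5, and the largest Jordan block has size 1 (the smallest k with rank((A - 3I)^k) = rank((A - 3I)^(k+1))).
For λ = 5: rank(A - 5I) = 5, and the largest Jordan block has size 2 (the smallest k with rank((A - 5I)^k) = rank((A - 5I)^(k+1))).

So m_A(x) = x^3(x - 5)^2(x - 3).

m_A(x) = x^3(x - 5)^2(x - 3)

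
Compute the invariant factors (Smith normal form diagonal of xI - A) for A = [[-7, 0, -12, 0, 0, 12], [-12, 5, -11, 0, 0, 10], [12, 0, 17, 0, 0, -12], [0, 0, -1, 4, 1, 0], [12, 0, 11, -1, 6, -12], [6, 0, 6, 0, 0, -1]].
The Jordan structure of A has elementary divisors (x + 1), (x - 5)^2, (x - 5)^2, (x - 5). Arranging the block sizes at each eigenvalue in decreasing order and taking row products gives the invariant factors.

Invariant factors (smallest first, each dividing the next): x - 5, (x - 5)^2, (x - 5)^2(x + 1).

Check: the last factor (x - 5)^2(x + 1) is the minimal polynomial, and the product (x - 5)^5(x + 1) is the characteristic polynomial.

x - 5, (x - 5)^2, (x - 5)^2(x + 1)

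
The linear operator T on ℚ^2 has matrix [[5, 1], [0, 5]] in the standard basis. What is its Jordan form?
The characteristic polynomial is det(xI - A) = (x - 5)^2, so the eigenvalues are 5 (algebraic multiplicity 2).

For λ = 5: rank(A - 5I) = 1, rank((A - 5I)^2) = 0. The eigenspace has dimension 2 - 1 = 1, so there is 1 Jordan block; the rank sequence gives block sizes [2].

Assembling the blocks gives the Jordan form J above.

J = [[5, 1], [0, 5]]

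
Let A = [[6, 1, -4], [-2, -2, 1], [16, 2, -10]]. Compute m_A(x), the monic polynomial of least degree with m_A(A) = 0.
The characteristic polynomial factors as (x + 2)^3. The minimal polynomial is ∏(x - λ)^{k_λ} where k_λ is the size of the largest Jordan block at λ.

For λ = -2: rank(A + 2I) = 2, and the largest Jordan block has size 3 (the smallest k with rank((A + 2I)^k) = rank((A + 2I)^(k+1))).

So m_A(x) = (x + 2)^3.

m_A(x) = (x + 2)^3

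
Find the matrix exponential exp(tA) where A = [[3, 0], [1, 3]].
A has Jordan form J = [[3, 1], [0, 3]] with A = PJP^{-1}, so e^{tA} = P e^{tJ} P^{-1}.

For a Jordan block J_k(λ), e^{tJ_k(λ)} = e^{λt} · (I + tN + t^2 N^2/2! + ... + t^{k-1} N^{k-1}/(k-1)!) where N is the nilpotent superdiagonal part.

Assembling the blocks and conjugating back gives the entries of e^{tA} as shown above.

e^{tA} = [[e^{3*t}, 0], [t*e^{3*t}, e^{3*t}]]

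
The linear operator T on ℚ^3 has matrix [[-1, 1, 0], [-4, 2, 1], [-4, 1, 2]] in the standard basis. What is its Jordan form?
J = [[1, 1, 0], [0, 1, 1], [0, 0, 1]]

The characteristic polynomial is det(xI - A) = (x - 1)^3, so the eigenvalues are 1 (algebraic multiplicity 3).

For λ = 1: rank(A - I) = 2, rank((A - I)^2) = 1, rank((A - I)^3) = 0. The eigenspace has dimension 3 - 2 = 1, so there is 1 Jordan block; the rank sequence gives block sizes [3].

Assembling the blocks gives the Jordan form J above.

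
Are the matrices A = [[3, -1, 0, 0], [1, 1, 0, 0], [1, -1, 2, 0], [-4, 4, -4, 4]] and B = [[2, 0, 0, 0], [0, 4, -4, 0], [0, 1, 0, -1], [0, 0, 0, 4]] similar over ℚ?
Yes.

Two matrices over a field are similar if and only if they have the same invariant factors.

Both A and B have characteristic polynomial (x - 4)(x - 2)^3 and minimal polynomial (x - 4)(x - 2)^2. Computing further, both have invariant factors x - 2, (x - 4)(x - 2)^2. Hence A and B are similar.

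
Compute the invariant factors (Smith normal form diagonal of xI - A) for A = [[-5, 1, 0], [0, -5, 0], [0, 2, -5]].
The Jordan structure of A has elementary divisors (x + 5)^2, (x + 5). Arranging the block sizes at each eigenvalue in decreasing order and taking row products gives the invariant factors.

Invariant factors (smallest first, each dividing the next): x + 5, (x + 5)^2.

Check: the last factor (x + 5)^2 is the minimal polynomial, and the product (x + 5)^3 is the characteristic polynomial.

x + 5, (x + 5)^2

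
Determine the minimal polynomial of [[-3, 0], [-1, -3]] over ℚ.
m_A(x) = (x + 3)^2

The characteristic polynomial factors as (x + 3)^2. The minimal polynomial is ∏(x - λ)^{k_λ} where k_λ is the size of the largest Jordan block at λ.

For λ = -3: rank(A + 3I) = 1, and the largest Jordan block has size 2 (the smallest k with rank((A + 3I)^k) = rank((A + 3I)^(k+1))).

So m_A(x) = (x + 3)^2.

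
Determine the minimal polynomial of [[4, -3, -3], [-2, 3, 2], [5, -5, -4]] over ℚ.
The characteristic polynomial factors as (x - 1)^3. The minimal polynomial is ∏(x - λ)^{k_λ} where k_λ is the size of the largest Jordan block at λ.

For λ = 1: rank(A - I) = 1, and the largest Jordan block has size 2 (the smallest k with rank((A - I)^k) = rank((A - I)^(k+1))).

So m_A(x) = (x - 1)^2.

m_A(x) = (x - 1)^2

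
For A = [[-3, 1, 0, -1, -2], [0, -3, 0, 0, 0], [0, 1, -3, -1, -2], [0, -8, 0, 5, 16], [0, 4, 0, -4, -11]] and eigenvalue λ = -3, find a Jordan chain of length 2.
We seek v_1 ∈ ker((A + 3I)^2) \ ker(A + 3I), then set v_{i+1} = (A + 3I) v_i.

One such chain is v_1 = [[1, 1, 2, 0, 0]]^T, v_2 = [[1, 0, 1, -8, 4]]^T. Check: (A + 3I) v_2 = [[0, 0, 0, 0, 0]]^T = 0.

v_1 = [[1, 1, 2, 0, 0]]^T, v_2 = [[1, 0, 1, -8, 4]]^T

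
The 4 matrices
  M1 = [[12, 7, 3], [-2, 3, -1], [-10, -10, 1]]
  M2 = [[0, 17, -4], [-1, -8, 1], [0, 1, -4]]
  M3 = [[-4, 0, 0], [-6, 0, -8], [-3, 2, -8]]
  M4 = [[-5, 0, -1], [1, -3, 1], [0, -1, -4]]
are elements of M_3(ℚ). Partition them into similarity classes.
3 classes: {M1}, {M2, M4}, {M3}

Characteristic polynomials: χ_{M1} = (x - 6)(x - 5)^2, χ_{M2} = (x + 4)^3, χ_{M3} = (x + 4)^3, χ_{M4} = (x + 4)^3.

{M1}: invariant factors (x - 6)(x - 5)^2.

{M2, M4}: invariant factors (x + 4)^3.

{M3}: invariant factors x + 4, (x + 4)^2.

Matrices are similar if and only if their invariant-factor lists agree; the partition into similarity classes is {M1}, {M2, M4}, {M3}.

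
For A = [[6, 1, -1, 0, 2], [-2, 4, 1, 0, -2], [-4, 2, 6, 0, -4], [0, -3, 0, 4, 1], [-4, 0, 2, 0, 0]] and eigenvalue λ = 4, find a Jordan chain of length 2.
v_1 = [[0, 0, 2, 0, 1]]^T, v_2 = [[0, 0, 0, 1, 0]]^T

We seek v_1 ∈ ker((A - 4I)^2) \ ker(A - 4I), then set v_{i+1} = (A - 4I) v_i.

One such chain is v_1 = [[0, 0, 2, 0, 1]]^T, v_2 = [[0, 0, 0, 1, 0]]^T. Check: (A - 4I) v_2 = [[0, 0, 0, 0, 0]]^T = 0.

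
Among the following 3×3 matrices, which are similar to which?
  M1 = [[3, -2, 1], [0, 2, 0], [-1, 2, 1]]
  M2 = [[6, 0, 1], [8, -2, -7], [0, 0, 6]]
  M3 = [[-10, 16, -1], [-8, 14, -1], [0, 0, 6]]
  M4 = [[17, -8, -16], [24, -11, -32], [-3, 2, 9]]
3 classes: {M1}, {M2, M3}, {M4}

Characteristic polynomials: χ_{M1} = (x - 2)^3, χ_{M2} = (x - 6)^2(x + 2), χ_{M3} = (x - 6)^2(x + 2), χ_{M4} = (x - 5)^3.

{M1}: invariant factors x - 2, (x - 2)^2.

{M2, M3}: invariant factors (x - 6)^2(x + 2).

{M4}: invariant factors x - 5, (x - 5)^2.

Matrices are similar if and only if their invariant-factor lists agree; the partition into similarity classes is {M1}, {M2, M3}, {M4}.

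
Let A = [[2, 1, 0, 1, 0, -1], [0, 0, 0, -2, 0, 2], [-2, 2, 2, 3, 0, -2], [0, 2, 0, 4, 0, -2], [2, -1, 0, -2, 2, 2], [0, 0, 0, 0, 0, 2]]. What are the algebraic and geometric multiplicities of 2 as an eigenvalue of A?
algebraic multiplicity 6, geometric multiplicity 3

The characteristic polynomial is (x - 2)^6, so the factor x - 2 appears with exponent 6: the algebraic multiplicity is 6.

rank(A - 2I) = 3, so the eigenspace has dimension 6 - 3 = 3: the geometric multiplicity is 3.

Since 3 < 6, A is not diagonalizable.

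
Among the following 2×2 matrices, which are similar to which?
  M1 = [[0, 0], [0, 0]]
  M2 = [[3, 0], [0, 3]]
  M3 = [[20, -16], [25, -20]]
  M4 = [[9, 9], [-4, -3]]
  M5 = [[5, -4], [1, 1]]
Characteristic polynomials: χ_{M1} = x^2, χ_{M2} = (x - 3)^2, χ_{M3} = x^2, χ_{M4} = (x - 3)^2, χ_{M5} = (x - 3)^2.

{M1}: invariant factors x, x.

{M2}: invariant factors x - 3, x - 3.

{M3}: invariant factors x^2.

{M4, M5}: invariant factors (x - 3)^2.

Matrices are similar if and only if their invariant-factor lists agree; the partition into similarity classes is {M1}, {M2}, {M3}, {M4, M5}.

4 classes: {M1}, {M2}, {M3}, {M4, M5}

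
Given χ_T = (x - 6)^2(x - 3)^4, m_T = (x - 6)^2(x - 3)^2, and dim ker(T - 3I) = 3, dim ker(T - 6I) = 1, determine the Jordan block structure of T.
λ = 3: algebraic multiplicity 4 (exponent in χ_T), largest block size 2 (exponent in m_T), 3 blocks (geometric multiplicity). These force block sizes [2, 1, 1].
λ = 6: algebraic multiplicity 2 (exponent in χ_T), largest block size 2 (exponent in m_T), 1 block (geometric multiplicity). This forces block sizes [2].

Jordan blocks: (3, 2), (3, 1), (3, 1), (6, 2)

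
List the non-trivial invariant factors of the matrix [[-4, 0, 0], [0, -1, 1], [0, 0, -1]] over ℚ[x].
(x + 1)^2(x + 4)

The Jordan structure of A has elementary divisors (x + 4), (x + 1)^2. Arranging the block sizes at each eigenvalue in decreasing order and taking row products gives the invariant factors.

Invariant factors (smallest first, each dividing the next): (x + 1)^2(x + 4).

Check: the last factor (x + 1)^2(x + 4) is the minimal polynomial, and the product (x + 1)^2(x + 4) is the characteristic polynomial.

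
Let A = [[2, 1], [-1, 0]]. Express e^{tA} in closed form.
e^{tA} = [[(t + 1)*e^{t}, t*e^{t}], [-t*e^{t}, (1 - t)*e^{t}]]

A has Jordan form J = [[1, 1], [0, 1]] with A = PJP^{-1}, so e^{tA} = P e^{tJ} P^{-1}.

For a Jordan block J_k(λ), e^{tJ_k(λ)} = e^{λt} · (I + tN + t^2 N^2/2! + ... + t^{k-1} N^{k-1}/(k-1)!) where N is the nilpotent superdiagonal part.

Assembling the blocks and conjugating back gives the entries of e^{tA} as shown above.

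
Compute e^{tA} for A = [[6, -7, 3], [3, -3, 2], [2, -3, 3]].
A has Jordan form J = [[2, 1, 0], [0, 2, 1], [0, 0, 2]] with A = PJP^{-1}, so e^{tA} = P e^{tJ} P^{-1}.

For a Jordan block J_k(λ), e^{tJ_k(λ)} = e^{λt} · (I + tN + t^2 N^2/2! + ... + t^{k-1} N^{k-1}/(k-1)!) where N is the nilpotent superdiagonal part.

Assembling the blocks and conjugating back gives the entries of e^{tA} as shown above.

e^{tA} = [[(t^2 + 8*t + 2)*e^{2*t}/2, t*(-t - 7)*e^{2*t}, t*(t + 6)*e^{2*t}/2], [t*(t + 6)*e^{2*t}/2, (-t^2 - 5*t + 1)*e^{2*t}, t*(t + 4)*e^{2*t}/2], [t*(t + 4)*e^{2*t}/2, t*(-t - 3)*e^{2*t}, (t^2/2 + t + 1)*e^{2*t}]]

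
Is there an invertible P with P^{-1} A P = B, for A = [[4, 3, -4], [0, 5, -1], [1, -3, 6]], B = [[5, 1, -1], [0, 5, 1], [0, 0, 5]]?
Yes.

Two matrices over a field are similar if and only if they have the same invariant factors.

Both A and B have characteristic polynomial (x - 5)^3 and minimal polynomial (x - 5)^3. Computing further, both have invariant factors (x - 5)^3. Hence A and B are similar.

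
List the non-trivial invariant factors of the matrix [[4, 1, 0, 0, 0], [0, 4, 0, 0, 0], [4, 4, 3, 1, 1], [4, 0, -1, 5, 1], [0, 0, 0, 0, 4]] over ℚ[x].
The Jordan structure of A has elementary divisors (x - 4)^2, (x - 4)^2, (x - 4). Arranging the block sizes at each eigenvalue in decreasing order and taking row products gives the invariant factors.

Invariant factors (smallest first, each dividing the next): x - 4, (x - 4)^2, (x - 4)^2.

Check: the last factor (x - 4)^2 is the minimal polynomial, and the product (x - 4)^5 is the characteristic polynomial.

x - 4, (x - 4)^2, (x - 4)^2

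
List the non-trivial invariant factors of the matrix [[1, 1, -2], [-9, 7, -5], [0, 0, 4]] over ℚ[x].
The Jordan structure of A has elementary divisors (x - 4)^3. Arranging the block sizes at each eigenvalue in decreasing order and taking row products gives the invariant factors.

Invariant factors (smallest first, each dividing the next): (x - 4)^3.

Check: the last factor (x - 4)^3 is the minimal polynomial, and the product (x - 4)^3 is the characteristic polynomial.

(x - 4)^3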